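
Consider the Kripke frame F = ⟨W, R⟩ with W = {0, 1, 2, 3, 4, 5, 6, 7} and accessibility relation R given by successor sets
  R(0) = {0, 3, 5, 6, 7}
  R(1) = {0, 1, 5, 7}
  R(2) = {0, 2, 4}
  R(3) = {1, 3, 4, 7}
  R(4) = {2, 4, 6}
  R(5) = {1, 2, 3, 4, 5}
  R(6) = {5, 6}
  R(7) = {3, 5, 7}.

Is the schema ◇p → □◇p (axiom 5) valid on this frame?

The schema 5 characterises exactly the Euclidean frames.
Euclidean: no — 0 R 3 and 0 R 5, but not 3 R 5.

No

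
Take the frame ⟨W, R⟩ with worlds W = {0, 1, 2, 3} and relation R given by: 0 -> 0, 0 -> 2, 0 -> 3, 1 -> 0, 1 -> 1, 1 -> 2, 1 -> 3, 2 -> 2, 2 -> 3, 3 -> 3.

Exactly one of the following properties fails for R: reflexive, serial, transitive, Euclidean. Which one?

Reflexive: yes — every world is R-related to itself.
Serial: yes — every world has a successor (e.g. 0 R 0).
Transitive: yes — every two-step R-path is closed by a direct edge.
Euclidean: no — 0 R 3 and 0 R 2, but not 3 R 2.
Only Euclidean fails.

Euclidean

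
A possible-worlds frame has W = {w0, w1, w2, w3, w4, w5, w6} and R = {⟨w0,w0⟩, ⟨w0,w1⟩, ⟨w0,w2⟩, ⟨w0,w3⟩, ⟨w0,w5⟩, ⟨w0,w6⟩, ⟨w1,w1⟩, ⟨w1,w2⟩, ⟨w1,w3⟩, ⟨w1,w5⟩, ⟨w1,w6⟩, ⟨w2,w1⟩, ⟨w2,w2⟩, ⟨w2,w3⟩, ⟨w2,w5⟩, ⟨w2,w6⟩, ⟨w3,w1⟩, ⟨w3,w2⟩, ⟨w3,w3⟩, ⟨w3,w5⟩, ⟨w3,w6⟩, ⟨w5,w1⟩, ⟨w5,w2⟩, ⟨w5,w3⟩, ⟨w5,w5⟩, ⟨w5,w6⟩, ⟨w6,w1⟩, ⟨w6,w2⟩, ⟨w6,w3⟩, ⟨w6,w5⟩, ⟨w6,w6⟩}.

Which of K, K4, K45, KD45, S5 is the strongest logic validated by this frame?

K4

Transitive (axiom 4): yes — every two-step R-path is closed by a direct edge.
Euclidean (axiom 5): no — w0 R w1 and w0 R w0, but not w1 R w0.
Serial (axiom D): no — w4 has no R-successor.
Reflexive (axiom T): no — w4 is not related to itself.
So F validates K, K4; K45 would additionally require R to be Euclidean. The strongest is K4.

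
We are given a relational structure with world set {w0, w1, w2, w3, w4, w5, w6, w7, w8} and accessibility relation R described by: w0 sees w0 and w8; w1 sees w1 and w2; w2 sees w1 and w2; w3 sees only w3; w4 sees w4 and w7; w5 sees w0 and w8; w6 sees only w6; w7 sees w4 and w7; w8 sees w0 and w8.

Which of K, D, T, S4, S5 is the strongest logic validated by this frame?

Serial (axiom D): yes — every world has a successor (e.g. w0 R w0).
Reflexive (axiom T): no — w5 is not related to itself.
Transitive (axiom 4): yes — every two-step R-path is closed by a direct edge.
Euclidean (axiom 5): yes — any two successors of a common world are R-related.
So F validates K, D; T would additionally require R to be reflexive. The strongest is D.

D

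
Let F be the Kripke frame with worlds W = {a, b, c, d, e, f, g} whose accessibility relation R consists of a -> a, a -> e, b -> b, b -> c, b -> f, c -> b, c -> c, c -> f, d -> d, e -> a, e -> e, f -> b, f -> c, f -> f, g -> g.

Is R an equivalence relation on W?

Yes

Reflexive: yes — every world is R-related to itself.
Symmetric: yes — every pair in R has its reverse in R.
Transitive: yes — every two-step R-path is closed by a direct edge.
So R is an equivalence relation.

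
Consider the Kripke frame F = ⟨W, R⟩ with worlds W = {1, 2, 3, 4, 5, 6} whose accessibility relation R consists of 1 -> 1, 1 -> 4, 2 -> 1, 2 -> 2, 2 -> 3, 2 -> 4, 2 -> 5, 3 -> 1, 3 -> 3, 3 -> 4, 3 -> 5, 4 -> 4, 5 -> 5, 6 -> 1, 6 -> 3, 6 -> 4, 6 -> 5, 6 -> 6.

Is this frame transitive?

Transitive: yes — every two-step R-path is closed by a direct edge.

Yes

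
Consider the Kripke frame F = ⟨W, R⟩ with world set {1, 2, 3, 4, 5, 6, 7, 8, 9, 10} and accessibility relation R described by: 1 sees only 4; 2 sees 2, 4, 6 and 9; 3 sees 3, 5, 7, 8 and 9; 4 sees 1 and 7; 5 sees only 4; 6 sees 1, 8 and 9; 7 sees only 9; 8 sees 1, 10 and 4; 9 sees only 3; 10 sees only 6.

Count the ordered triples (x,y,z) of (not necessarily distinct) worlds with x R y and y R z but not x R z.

Enumerating: (1,4,1), (1,4,7), (10,6,1), (10,6,8), (10,6,9), (2,4,1), (2,4,7), (2,6,1), (2,6,8), (2,9,3), (3,5,4), (3,8,1), … and 17 more.
Total: 29.

29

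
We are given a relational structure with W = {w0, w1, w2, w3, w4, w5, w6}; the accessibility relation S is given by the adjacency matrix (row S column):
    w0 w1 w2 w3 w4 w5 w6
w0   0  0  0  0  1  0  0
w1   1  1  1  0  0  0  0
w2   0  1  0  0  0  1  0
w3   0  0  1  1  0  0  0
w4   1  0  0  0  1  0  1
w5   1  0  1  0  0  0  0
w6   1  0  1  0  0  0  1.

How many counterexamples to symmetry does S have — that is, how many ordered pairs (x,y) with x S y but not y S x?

Enumerating: (w1,w0), (w3,w2), (w4,w6), (w5,w0), (w6,w0), (w6,w2).

6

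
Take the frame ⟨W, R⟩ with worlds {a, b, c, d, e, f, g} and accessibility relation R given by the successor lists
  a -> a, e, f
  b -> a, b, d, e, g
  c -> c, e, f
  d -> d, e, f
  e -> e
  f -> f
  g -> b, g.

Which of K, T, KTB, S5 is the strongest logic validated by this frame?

T

Reflexive (axiom T): yes — every world is R-related to itself.
Symmetric (axiom B): no — a R e but not e R a.
Euclidean (axiom 5): no — a R e and a R f, but not e R f.
So F validates K, T; KTB would additionally require R to be symmetric. The strongest is T.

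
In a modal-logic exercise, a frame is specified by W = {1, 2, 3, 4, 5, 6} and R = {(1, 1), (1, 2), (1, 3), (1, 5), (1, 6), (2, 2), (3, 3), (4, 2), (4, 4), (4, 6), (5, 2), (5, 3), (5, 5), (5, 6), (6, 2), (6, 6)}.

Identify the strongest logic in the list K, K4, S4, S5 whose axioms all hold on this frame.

Transitive (axiom 4): yes — every two-step R-path is closed by a direct edge.
Reflexive (axiom T): yes — every world is R-related to itself.
Euclidean (axiom 5): no — 1 R 2 and 1 R 3, but not 2 R 3.
So F validates K, K4, S4; S5 would additionally require R to be Euclidean. The strongest is S4.

S4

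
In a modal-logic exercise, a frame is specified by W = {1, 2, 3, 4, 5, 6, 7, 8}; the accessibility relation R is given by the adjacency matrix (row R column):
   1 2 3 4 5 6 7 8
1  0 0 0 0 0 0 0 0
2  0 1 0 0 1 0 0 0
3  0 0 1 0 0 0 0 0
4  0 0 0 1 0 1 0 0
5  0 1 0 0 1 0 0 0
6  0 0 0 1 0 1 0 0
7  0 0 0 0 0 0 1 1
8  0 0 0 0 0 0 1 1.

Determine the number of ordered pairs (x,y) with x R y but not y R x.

R is symmetric; there are no such tuples.

0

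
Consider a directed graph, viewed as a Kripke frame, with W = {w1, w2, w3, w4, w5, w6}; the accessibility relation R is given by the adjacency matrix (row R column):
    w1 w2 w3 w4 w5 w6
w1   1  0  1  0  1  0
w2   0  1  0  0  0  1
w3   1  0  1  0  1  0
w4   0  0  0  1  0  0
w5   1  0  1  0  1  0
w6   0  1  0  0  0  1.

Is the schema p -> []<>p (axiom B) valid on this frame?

Axiom B corresponds to the accessibility relation being symmetric.
Symmetric: yes — every pair in R has its reverse in R.

Yes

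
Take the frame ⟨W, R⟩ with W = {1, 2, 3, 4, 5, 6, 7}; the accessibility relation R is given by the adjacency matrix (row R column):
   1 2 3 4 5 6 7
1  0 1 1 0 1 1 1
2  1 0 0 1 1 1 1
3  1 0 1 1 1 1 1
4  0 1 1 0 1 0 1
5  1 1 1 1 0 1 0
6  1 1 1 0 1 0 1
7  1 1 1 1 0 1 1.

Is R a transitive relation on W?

No

Transitive: no — 1 R 2 and 2 R 4, but not 1 R 4.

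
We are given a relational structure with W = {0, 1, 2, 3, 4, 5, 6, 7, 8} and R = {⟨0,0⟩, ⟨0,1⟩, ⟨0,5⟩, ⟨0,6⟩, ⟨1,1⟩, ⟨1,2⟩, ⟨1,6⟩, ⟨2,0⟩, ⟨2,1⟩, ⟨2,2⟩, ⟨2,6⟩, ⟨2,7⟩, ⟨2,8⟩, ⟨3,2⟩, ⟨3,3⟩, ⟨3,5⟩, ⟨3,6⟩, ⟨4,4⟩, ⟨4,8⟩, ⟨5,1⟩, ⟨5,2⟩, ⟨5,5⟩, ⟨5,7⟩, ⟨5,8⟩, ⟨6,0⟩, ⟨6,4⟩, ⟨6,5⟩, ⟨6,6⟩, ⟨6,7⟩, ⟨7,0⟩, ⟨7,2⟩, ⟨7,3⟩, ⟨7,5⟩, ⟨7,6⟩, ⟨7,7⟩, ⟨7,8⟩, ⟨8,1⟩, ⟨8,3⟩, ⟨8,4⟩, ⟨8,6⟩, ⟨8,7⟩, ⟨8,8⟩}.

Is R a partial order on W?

No

Reflexive: yes — every world is R-related to itself.
Transitive: no — 0 R 1 and 1 R 2, but not 0 R 2.
Antisymmetric: no — 0 R 6 and 6 R 0 with 0 ≠ 6.
So R is not a partial order.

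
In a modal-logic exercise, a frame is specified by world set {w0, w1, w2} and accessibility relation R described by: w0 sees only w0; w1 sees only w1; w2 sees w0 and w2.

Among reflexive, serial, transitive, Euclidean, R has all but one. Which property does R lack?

Euclidean

Reflexive: yes — every world is R-related to itself.
Serial: yes — every world has a successor (e.g. w0 R w0).
Transitive: yes — every two-step R-path is closed by a direct edge.
Euclidean: no — w2 R w0 and w2 R w2, but not w0 R w2.
Only Euclidean fails.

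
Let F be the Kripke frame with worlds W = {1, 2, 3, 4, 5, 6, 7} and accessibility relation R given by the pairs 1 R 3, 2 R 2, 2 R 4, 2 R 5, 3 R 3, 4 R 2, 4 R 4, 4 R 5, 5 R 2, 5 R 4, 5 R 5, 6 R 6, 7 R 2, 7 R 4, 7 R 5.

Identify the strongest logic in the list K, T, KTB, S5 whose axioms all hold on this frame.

K

Reflexive (axiom T): no — 1 is not related to itself.
Symmetric (axiom B): no — 1 R 3 but not 3 R 1.
Euclidean (axiom 5): yes — any two successors of a common world are R-related.
So F validates K; T would additionally require R to be reflexive. The strongest is K.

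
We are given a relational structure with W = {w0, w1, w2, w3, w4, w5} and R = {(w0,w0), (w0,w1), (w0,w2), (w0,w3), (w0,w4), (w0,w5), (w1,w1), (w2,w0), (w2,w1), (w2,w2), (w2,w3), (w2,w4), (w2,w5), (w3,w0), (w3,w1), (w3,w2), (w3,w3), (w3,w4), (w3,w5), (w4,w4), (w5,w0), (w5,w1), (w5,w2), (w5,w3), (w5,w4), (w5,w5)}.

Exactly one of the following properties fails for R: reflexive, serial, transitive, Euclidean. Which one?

Euclidean

Reflexive: yes — every world is R-related to itself.
Serial: yes — every world has a successor (e.g. w0 R w0).
Transitive: yes — every two-step R-path is closed by a direct edge.
Euclidean: no — w0 R w1 and w0 R w2, but not w1 R w2.
Only Euclidean fails.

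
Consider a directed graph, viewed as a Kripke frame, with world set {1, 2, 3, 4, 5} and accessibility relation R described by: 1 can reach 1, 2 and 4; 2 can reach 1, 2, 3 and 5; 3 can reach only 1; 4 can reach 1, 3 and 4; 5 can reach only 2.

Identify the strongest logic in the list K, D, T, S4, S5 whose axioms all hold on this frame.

Serial (axiom D): yes — every world has a successor (e.g. 1 R 1).
Reflexive (axiom T): no — 3 is not related to itself.
Transitive (axiom 4): no — 1 R 2 and 2 R 3, but not 1 R 3.
Euclidean (axiom 5): no — 1 R 2 and 1 R 4, but not 2 R 4.
So F validates K, D; T would additionally require R to be reflexive. The strongest is D.

D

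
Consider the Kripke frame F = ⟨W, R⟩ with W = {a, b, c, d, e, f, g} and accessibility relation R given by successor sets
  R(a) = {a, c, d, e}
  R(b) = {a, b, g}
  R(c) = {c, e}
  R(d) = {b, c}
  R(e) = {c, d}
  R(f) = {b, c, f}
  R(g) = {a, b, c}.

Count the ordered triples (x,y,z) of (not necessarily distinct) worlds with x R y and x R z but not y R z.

23

Enumerating: (a,c,a), (a,c,d), (a,d,a), (a,d,d), (a,d,e), (a,e,a), (a,e,e), (b,a,b), (b,a,g), (b,g,g), (c,e,e), (d,b,c), … and 11 more.
Total: 23.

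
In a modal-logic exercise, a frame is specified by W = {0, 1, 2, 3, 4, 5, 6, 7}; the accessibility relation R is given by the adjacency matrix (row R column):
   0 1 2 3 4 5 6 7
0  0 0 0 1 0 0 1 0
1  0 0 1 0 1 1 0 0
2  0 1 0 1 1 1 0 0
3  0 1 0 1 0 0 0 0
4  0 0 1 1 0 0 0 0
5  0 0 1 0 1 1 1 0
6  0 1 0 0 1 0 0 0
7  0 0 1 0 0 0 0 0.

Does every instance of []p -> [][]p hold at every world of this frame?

By correspondence theory, 4 is valid on a frame iff R is transitive.
Transitive: no — 0 R 3 and 3 R 1, but not 0 R 1.

No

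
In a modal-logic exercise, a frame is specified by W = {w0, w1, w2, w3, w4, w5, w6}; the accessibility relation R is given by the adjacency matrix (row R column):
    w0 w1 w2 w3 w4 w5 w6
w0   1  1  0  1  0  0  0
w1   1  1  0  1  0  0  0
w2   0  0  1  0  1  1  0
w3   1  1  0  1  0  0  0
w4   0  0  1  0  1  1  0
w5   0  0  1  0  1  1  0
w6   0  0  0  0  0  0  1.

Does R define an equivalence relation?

Yes

Reflexive: yes — every world is R-related to itself.
Symmetric: yes — every pair in R has its reverse in R.
Transitive: yes — every two-step R-path is closed by a direct edge.
So R is an equivalence relation.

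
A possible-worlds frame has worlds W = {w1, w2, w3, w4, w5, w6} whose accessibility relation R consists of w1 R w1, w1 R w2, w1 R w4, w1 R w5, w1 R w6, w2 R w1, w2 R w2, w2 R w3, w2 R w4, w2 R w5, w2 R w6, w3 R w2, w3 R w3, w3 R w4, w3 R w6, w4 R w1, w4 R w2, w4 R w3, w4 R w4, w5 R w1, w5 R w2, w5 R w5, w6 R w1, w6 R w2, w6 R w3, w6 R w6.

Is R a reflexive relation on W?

Reflexive: yes — every world is R-related to itself.

Yes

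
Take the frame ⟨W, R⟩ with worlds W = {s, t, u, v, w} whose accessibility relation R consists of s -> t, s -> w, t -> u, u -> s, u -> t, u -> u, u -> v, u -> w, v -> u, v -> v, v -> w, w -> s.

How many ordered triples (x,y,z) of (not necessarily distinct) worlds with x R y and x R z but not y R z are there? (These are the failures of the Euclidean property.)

Enumerating: (s,t,t), (s,t,w), (s,w,t), (s,w,w), (u,s,s), (u,s,u), (u,s,v), (u,t,s), (u,t,t), (u,t,v), (u,t,w), (u,v,s), … and 9 more.
Total: 21.

21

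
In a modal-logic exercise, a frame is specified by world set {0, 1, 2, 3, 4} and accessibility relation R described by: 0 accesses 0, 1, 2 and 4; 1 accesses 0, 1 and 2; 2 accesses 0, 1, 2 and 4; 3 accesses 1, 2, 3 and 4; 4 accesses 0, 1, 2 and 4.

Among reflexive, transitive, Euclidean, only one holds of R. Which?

Reflexive: yes — every world is R-related to itself.
Transitive: no — 1 R 0 and 0 R 4, but not 1 R 4.
Euclidean: no — 0 R 1 and 0 R 4, but not 1 R 4.
Only reflexive holds.

reflexive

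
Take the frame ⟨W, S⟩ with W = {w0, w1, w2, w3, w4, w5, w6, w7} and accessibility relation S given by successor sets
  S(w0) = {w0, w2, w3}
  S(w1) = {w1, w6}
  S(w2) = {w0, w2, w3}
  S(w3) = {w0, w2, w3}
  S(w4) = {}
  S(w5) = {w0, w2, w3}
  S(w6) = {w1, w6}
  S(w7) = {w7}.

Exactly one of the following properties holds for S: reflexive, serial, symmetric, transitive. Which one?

transitive

Reflexive: no — w4 is not related to itself.
Serial: no — w4 has no S-successor.
Symmetric: no — w5 S w0 but not w0 S w5.
Transitive: yes — every two-step S-path is closed by a direct edge.
Only transitive holds.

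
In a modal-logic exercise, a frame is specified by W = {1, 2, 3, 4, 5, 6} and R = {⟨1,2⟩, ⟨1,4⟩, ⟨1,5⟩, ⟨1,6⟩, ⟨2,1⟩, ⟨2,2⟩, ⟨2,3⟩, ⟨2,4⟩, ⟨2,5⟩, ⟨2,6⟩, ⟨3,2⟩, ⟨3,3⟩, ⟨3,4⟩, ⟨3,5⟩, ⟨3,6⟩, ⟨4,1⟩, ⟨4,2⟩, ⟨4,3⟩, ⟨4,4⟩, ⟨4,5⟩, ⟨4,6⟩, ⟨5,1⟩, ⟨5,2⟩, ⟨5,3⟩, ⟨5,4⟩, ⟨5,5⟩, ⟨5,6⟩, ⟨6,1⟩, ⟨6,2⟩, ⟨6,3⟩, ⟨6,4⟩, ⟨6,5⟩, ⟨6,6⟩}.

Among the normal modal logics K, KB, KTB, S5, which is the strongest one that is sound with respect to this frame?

KB

Symmetric (axiom B): yes — every pair in R has its reverse in R.
Reflexive (axiom T): no — 1 is not related to itself.
Euclidean (axiom 5): no — 2 R 1 and 2 R 3, but not 1 R 3.
So F validates K, KB; KTB would additionally require R to be reflexive. The strongest is KB.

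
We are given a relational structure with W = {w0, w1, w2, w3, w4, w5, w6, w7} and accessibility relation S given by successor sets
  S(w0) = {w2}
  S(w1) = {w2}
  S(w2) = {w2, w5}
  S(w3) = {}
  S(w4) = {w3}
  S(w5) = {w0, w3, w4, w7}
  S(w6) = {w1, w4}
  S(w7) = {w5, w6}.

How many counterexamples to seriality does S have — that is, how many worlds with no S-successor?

Enumerating: w3.

1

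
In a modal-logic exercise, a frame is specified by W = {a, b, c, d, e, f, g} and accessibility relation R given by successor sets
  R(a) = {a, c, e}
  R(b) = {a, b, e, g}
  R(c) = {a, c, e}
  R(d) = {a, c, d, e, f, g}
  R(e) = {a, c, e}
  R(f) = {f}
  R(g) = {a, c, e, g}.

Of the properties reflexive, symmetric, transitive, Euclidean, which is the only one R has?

reflexive

Reflexive: yes — every world is R-related to itself.
Symmetric: no — b R a but not a R b.
Transitive: no — b R a and a R c, but not b R c.
Euclidean: no — b R a and b R g, but not a R g.
Only reflexive holds.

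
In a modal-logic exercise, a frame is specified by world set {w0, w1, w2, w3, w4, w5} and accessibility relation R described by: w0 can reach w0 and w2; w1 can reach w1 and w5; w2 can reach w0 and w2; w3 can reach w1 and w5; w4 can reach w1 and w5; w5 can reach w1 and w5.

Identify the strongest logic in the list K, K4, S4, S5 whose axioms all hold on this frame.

K4

Transitive (axiom 4): yes — every two-step R-path is closed by a direct edge.
Reflexive (axiom T): no — w3 is not related to itself.
Euclidean (axiom 5): yes — any two successors of a common world are R-related.
So F validates K, K4; S4 would additionally require R to be reflexive. The strongest is K4.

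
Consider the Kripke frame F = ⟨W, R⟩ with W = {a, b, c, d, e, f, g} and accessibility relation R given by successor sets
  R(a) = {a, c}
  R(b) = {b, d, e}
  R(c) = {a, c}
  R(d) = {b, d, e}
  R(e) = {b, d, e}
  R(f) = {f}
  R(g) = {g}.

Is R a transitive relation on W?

Transitive: yes — every two-step R-path is closed by a direct edge.

Yes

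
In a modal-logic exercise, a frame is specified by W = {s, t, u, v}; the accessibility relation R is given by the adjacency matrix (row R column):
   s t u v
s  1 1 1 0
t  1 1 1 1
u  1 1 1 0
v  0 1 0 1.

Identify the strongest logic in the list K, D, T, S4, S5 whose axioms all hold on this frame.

Serial (axiom D): yes — every world has a successor (e.g. s R s).
Reflexive (axiom T): yes — every world is R-related to itself.
Transitive (axiom 4): no — s R t and t R v, but not s R v.
Euclidean (axiom 5): no — t R s and t R v, but not s R v.
So F validates K, D, T; S4 would additionally require R to be transitive. The strongest is T.

T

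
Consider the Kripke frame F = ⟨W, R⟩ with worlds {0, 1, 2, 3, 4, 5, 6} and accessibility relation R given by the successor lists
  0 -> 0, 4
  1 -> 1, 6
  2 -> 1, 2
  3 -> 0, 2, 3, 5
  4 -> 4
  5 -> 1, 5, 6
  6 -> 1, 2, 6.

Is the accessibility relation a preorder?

Reflexive: yes — every world is R-related to itself.
Transitive: no — 1 R 6 and 6 R 2, but not 1 R 2.
So R is not a preorder.

No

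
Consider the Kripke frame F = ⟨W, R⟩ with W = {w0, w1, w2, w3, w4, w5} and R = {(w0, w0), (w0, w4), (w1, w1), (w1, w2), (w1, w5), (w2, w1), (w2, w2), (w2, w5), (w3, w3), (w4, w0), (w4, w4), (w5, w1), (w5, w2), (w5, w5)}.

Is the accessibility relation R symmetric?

Symmetric: yes — every pair in R has its reverse in R.

Yes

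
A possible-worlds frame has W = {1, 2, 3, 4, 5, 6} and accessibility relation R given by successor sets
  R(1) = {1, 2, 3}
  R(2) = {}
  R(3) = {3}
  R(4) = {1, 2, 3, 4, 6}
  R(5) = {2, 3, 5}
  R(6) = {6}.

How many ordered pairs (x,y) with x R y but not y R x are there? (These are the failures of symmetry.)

Enumerating: (1,2), (1,3), (4,1), (4,2), (4,3), (4,6), (5,2), (5,3).

8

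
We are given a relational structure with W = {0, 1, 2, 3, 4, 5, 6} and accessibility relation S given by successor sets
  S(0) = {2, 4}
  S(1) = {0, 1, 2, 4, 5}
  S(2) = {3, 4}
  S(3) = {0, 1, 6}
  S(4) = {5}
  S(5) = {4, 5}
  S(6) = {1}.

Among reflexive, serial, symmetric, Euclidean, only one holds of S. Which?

Reflexive: no — 0 is not related to itself.
Serial: yes — every world has a successor (e.g. 0 S 2).
Symmetric: no — 0 S 2 but not 2 S 0.
Euclidean: no — 0 S 4 and 0 S 2, but not 4 S 2.
Only serial holds.

serial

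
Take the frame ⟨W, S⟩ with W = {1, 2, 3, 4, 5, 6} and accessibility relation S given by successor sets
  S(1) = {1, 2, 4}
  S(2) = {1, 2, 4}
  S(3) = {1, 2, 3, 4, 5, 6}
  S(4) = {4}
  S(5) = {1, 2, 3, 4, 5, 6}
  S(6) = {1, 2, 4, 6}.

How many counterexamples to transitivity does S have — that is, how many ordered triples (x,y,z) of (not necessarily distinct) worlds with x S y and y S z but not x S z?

S is transitive; there are no such tuples.

0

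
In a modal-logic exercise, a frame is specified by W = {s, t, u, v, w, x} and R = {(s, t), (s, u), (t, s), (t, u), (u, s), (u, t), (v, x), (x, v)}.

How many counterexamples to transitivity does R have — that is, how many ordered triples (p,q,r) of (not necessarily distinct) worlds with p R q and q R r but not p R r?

8

Enumerating: (s,t,s), (s,u,s), (t,s,t), (t,u,t), (u,s,u), (u,t,u), (v,x,v), (x,v,x).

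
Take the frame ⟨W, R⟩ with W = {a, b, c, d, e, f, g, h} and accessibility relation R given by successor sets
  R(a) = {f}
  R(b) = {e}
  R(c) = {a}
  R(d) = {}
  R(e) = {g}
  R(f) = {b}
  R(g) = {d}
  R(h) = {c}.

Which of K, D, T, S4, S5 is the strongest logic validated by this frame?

Serial (axiom D): no — d has no R-successor.
Reflexive (axiom T): no — a is not related to itself.
Transitive (axiom 4): no — a R f and f R b, but not a R b.
Euclidean (axiom 5): no — a R f and a R f, but not f R f.
So F validates K; D would additionally require R to be serial. The strongest is K.

K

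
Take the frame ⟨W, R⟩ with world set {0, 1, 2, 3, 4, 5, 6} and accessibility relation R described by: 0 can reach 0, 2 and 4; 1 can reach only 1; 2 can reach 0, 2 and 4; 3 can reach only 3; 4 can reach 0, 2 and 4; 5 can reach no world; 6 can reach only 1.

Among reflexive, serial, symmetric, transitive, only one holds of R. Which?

transitive

Reflexive: no — 5 is not related to itself.
Serial: no — 5 has no R-successor.
Symmetric: no — 6 R 1 but not 1 R 6.
Transitive: yes — every two-step R-path is closed by a direct edge.
Only transitive holds.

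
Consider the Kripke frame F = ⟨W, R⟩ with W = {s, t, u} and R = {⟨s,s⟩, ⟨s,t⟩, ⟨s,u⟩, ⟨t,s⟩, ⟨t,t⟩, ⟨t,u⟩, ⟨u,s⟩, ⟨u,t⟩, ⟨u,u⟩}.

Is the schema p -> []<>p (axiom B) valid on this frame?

Yes

Axiom B corresponds to the accessibility relation being symmetric.
Symmetric: yes — every pair in R has its reverse in R.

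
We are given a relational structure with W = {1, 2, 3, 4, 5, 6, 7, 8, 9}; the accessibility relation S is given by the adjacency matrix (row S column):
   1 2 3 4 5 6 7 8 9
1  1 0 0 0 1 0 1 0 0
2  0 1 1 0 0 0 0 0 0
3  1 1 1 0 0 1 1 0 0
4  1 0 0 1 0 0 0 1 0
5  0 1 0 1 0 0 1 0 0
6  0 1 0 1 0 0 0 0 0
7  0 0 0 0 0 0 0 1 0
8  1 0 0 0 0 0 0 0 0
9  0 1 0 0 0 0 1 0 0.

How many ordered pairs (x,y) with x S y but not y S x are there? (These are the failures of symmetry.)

16

Enumerating: (1,5), (1,7), (3,1), (3,6), (3,7), (4,1), (4,8), (5,2), (5,4), (5,7), (6,2), (6,4), (7,8), (8,1), (9,2), (9,7).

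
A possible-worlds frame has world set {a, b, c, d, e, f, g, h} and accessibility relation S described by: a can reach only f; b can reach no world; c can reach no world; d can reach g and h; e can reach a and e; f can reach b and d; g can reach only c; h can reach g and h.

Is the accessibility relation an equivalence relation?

No

Reflexive: no — a is not related to itself.
Symmetric: no — a S f but not f S a.
Transitive: no — a S f and f S b, but not a S b.
So S is not an equivalence relation.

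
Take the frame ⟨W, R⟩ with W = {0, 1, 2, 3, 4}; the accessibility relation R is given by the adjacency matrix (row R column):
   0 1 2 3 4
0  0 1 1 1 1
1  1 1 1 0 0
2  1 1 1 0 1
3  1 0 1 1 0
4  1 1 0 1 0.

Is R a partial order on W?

Reflexive: no — 0 is not related to itself.
Transitive: no — 1 R 0 and 0 R 3, but not 1 R 3.
Antisymmetric: no — 0 R 1 and 1 R 0 with 0 ≠ 1.
So R is not a partial order.

No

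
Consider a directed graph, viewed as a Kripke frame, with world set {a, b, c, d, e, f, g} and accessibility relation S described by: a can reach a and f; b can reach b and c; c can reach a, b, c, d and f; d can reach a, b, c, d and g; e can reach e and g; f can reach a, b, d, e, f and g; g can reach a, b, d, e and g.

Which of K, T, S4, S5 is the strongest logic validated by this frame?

Reflexive (axiom T): yes — every world is S-related to itself.
Transitive (axiom 4): no — a S f and f S b, but not a S b.
Euclidean (axiom 5): no — c S a and c S b, but not a S b.
So F validates K, T; S4 would additionally require S to be transitive. The strongest is T.

T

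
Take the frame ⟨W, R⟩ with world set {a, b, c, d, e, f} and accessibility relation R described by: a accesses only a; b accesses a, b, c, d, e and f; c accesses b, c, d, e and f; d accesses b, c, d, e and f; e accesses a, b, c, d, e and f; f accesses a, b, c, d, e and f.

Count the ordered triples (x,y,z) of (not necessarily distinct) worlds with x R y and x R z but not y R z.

Enumerating: (b,a,b), (b,a,c), (b,a,d), (b,a,e), (b,a,f), (b,c,a), (b,d,a), (e,a,b), (e,a,c), (e,a,d), (e,a,e), (e,a,f), … and 9 more.
Total: 21.

21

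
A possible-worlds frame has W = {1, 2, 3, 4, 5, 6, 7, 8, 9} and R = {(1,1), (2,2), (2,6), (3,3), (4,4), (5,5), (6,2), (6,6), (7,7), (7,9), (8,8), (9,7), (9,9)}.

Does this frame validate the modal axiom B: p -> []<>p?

Yes

The schema B characterises exactly the symmetric frames.
Symmetric: yes — every pair in R has its reverse in R.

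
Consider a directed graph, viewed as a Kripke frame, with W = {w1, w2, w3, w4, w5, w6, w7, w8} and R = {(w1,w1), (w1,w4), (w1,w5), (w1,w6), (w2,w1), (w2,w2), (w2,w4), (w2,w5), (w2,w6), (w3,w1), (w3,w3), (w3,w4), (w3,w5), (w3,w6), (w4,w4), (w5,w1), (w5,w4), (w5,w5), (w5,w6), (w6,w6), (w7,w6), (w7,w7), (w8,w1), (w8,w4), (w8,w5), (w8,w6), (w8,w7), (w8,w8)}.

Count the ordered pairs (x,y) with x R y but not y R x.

Enumerating: (w1,w4), (w1,w6), (w2,w1), (w2,w4), (w2,w5), (w2,w6), (w3,w1), (w3,w4), (w3,w5), (w3,w6), (w5,w4), (w5,w6), (w7,w6), (w8,w1), (w8,w4), (w8,w5), (w8,w6), (w8,w7).

18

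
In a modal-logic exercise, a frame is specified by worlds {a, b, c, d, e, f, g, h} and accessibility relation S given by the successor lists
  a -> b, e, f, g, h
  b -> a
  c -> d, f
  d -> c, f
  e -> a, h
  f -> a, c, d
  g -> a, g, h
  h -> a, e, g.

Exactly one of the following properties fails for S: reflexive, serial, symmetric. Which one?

Reflexive: no — a is not related to itself.
Serial: yes — every world has a successor (e.g. a S b).
Symmetric: yes — every pair in S has its reverse in S.
Only reflexive fails.

reflexive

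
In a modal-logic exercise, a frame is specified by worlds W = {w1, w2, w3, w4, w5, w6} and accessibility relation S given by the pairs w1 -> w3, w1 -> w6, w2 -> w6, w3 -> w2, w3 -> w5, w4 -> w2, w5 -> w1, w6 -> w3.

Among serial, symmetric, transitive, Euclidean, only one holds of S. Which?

serial

Serial: yes — every world has a successor (e.g. w1 S w3).
Symmetric: no — w1 S w3 but not w3 S w1.
Transitive: no — w1 S w3 and w3 S w2, but not w1 S w2.
Euclidean: no — w1 S w3 and w1 S w6, but not w3 S w6.
Only serial holds.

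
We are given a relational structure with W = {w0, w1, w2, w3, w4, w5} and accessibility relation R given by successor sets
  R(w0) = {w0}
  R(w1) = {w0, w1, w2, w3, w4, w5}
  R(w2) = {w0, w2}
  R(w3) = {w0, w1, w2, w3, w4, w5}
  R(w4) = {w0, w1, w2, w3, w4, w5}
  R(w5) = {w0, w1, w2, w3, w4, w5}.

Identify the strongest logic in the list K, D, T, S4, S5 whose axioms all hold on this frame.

S4

Serial (axiom D): yes — every world has a successor (e.g. w0 R w0).
Reflexive (axiom T): yes — every world is R-related to itself.
Transitive (axiom 4): yes — every two-step R-path is closed by a direct edge.
Euclidean (axiom 5): no — w1 R w0 and w1 R w2, but not w0 R w2.
So F validates K, D, T, S4; S5 would additionally require R to be Euclidean. The strongest is S4.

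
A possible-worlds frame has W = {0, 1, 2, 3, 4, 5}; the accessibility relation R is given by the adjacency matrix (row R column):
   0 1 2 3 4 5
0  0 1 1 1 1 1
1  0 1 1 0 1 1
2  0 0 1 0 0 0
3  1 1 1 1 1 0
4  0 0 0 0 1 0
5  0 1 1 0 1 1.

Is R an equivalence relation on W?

No

Reflexive: no — 0 is not related to itself.
Symmetric: no — 0 R 1 but not 1 R 0.
Transitive: no — 3 R 0 and 0 R 5, but not 3 R 5.
So R is not an equivalence relation.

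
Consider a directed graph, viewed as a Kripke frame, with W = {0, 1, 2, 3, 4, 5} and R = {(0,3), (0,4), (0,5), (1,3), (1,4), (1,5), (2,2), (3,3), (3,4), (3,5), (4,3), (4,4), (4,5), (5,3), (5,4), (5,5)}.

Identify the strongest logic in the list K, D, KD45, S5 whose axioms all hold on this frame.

Serial (axiom D): yes — every world has a successor (e.g. 0 R 3).
Euclidean (axiom 5): yes — any two successors of a common world are R-related.
Transitive (axiom 4): yes — every two-step R-path is closed by a direct edge.
Reflexive (axiom T): no — 0 is not related to itself.
So F validates K, D, KD45; S5 would additionally require R to be reflexive. The strongest is KD45.

KD45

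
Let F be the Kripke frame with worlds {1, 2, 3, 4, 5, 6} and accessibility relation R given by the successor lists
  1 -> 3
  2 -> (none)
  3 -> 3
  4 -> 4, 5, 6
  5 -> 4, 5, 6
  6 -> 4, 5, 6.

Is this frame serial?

Serial: no — 2 has no R-successor.

No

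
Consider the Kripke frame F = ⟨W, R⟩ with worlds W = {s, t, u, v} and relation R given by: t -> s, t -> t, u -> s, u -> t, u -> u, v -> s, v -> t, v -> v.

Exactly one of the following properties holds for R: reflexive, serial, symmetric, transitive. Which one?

Reflexive: no — s is not related to itself.
Serial: no — s has no R-successor.
Symmetric: no — t R s but not s R t.
Transitive: yes — every two-step R-path is closed by a direct edge.
Only transitive holds.

transitive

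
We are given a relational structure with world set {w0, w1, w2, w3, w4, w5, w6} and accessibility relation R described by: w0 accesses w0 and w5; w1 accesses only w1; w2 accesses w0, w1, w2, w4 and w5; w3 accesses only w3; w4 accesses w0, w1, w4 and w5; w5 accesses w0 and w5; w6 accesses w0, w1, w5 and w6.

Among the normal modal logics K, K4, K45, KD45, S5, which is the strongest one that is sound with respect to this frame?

K4

Transitive (axiom 4): yes — every two-step R-path is closed by a direct edge.
Euclidean (axiom 5): no — w2 R w0 and w2 R w1, but not w0 R w1.
Serial (axiom D): yes — every world has a successor (e.g. w0 R w0).
Reflexive (axiom T): yes — every world is R-related to itself.
So F validates K, K4; K45 would additionally require R to be Euclidean. The strongest is K4.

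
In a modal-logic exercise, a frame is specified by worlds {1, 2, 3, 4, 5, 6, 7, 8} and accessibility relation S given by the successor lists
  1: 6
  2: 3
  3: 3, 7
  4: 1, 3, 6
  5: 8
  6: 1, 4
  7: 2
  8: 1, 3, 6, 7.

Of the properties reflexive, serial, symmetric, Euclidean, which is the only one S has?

serial

Reflexive: no — 1 is not related to itself.
Serial: yes — every world has a successor (e.g. 1 S 6).
Symmetric: no — 2 S 3 but not 3 S 2.
Euclidean: no — 4 S 1 and 4 S 3, but not 1 S 3.
Only serial holds.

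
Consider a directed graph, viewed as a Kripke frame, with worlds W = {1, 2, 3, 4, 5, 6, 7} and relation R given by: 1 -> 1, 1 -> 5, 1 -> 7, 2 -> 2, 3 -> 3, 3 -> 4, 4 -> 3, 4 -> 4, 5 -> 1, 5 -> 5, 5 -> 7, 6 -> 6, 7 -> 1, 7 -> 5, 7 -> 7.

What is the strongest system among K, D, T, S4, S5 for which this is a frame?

S5

Serial (axiom D): yes — every world has a successor (e.g. 1 R 1).
Reflexive (axiom T): yes — every world is R-related to itself.
Transitive (axiom 4): yes — every two-step R-path is closed by a direct edge.
Euclidean (axiom 5): yes — any two successors of a common world are R-related.
So F validates K, D, T, S4, S5. The strongest is S5.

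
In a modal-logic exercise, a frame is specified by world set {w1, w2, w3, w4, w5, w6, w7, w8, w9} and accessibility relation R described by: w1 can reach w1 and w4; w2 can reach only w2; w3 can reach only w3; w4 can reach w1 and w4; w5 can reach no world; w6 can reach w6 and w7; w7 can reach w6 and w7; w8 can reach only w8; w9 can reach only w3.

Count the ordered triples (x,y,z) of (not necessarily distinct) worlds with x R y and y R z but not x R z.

0

R is transitive; there are no such tuples.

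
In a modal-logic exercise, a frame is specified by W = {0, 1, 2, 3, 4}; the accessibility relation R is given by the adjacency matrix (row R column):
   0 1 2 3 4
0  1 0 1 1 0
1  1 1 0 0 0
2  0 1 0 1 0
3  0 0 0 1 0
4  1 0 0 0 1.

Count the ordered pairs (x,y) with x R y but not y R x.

6

Enumerating: (0,2), (0,3), (1,0), (2,1), (2,3), (4,0).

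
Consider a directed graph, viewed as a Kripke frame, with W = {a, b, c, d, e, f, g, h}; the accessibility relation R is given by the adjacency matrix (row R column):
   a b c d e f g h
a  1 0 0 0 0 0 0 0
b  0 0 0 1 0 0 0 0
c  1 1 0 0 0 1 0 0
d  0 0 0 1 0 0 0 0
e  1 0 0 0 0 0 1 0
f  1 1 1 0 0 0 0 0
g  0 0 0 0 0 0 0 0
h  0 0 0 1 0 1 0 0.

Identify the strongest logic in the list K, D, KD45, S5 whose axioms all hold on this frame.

Serial (axiom D): no — g has no R-successor.
Euclidean (axiom 5): no — c R a and c R b, but not a R b.
Transitive (axiom 4): no — c R b and b R d, but not c R d.
Reflexive (axiom T): no — b is not related to itself.
So F validates K; D would additionally require R to be serial. The strongest is K.

K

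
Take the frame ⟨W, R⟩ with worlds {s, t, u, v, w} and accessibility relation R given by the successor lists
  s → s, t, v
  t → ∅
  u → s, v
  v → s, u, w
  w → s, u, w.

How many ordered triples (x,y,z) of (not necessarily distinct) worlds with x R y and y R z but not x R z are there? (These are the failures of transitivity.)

Enumerating: (s,v,u), (s,v,w), (u,s,t), (u,v,u), (u,v,w), (v,s,t), (v,s,v), (v,u,v), (w,s,t), (w,s,v), (w,u,v).

11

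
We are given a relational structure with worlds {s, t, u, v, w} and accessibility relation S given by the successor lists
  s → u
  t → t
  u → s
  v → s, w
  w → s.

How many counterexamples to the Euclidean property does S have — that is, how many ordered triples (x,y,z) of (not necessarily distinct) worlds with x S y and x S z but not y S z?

Enumerating: (s,u,u), (u,s,s), (v,s,s), (v,s,w), (v,w,w), (w,s,s).

6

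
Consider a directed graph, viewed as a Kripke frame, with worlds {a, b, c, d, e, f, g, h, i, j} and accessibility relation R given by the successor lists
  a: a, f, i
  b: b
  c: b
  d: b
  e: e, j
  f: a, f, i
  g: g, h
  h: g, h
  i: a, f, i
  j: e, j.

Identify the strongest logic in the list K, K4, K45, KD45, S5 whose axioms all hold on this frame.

KD45

Transitive (axiom 4): yes — every two-step R-path is closed by a direct edge.
Euclidean (axiom 5): yes — any two successors of a common world are R-related.
Serial (axiom D): yes — every world has a successor (e.g. a R a).
Reflexive (axiom T): no — c is not related to itself.
So F validates K, K4, K45, KD45; S5 would additionally require R to be reflexive. The strongest is KD45.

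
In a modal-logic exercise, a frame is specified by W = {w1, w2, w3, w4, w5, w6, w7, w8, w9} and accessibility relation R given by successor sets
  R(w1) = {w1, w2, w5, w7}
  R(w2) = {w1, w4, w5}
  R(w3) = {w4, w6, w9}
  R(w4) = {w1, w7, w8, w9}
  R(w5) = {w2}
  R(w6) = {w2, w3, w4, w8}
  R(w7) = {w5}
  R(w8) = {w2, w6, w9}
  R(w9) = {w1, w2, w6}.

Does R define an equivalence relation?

No

Reflexive: no — w2 is not related to itself.
Symmetric: no — w1 R w5 but not w5 R w1.
Transitive: no — w1 R w2 and w2 R w4, but not w1 R w4.
So R is not an equivalence relation.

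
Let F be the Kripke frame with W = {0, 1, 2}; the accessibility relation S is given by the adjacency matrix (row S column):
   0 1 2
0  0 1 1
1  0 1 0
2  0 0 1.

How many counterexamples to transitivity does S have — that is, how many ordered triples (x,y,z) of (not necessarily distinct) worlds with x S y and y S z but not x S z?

0

S is transitive; there are no such tuples.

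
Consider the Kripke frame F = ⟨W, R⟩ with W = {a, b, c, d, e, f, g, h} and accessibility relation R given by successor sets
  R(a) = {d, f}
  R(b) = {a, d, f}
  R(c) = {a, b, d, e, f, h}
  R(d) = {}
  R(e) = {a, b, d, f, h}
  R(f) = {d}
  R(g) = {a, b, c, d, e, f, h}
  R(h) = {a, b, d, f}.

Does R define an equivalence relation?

No

Reflexive: no — a is not related to itself.
Symmetric: no — a R d but not d R a.
Transitive: yes — every two-step R-path is closed by a direct edge.
So R is not an equivalence relation.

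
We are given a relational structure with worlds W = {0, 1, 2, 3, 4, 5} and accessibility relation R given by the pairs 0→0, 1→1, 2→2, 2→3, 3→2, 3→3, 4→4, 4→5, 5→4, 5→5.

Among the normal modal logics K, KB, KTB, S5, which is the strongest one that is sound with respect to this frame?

Symmetric (axiom B): yes — every pair in R has its reverse in R.
Reflexive (axiom T): yes — every world is R-related to itself.
Euclidean (axiom 5): yes — any two successors of a common world are R-related.
So F validates K, KB, KTB, S5. The strongest is S5.

S5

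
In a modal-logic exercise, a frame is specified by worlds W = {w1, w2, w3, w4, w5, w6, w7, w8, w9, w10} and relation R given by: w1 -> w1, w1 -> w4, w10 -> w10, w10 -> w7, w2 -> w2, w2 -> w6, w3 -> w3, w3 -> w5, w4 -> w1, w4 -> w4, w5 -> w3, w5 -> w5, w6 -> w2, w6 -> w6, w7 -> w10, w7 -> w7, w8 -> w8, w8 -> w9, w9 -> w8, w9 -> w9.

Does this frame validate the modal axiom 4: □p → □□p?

The schema 4 characterises exactly the transitive frames.
Transitive: yes — every two-step R-path is closed by a direct edge.

Yes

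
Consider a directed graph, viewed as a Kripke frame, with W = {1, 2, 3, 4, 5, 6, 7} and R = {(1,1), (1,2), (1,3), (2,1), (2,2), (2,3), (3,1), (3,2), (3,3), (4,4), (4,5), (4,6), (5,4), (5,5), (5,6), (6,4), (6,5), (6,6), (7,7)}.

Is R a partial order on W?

No

Reflexive: yes — every world is R-related to itself.
Transitive: yes — every two-step R-path is closed by a direct edge.
Antisymmetric: no — 1 R 2 and 2 R 1 with 1 ≠ 2.
So R is not a partial order.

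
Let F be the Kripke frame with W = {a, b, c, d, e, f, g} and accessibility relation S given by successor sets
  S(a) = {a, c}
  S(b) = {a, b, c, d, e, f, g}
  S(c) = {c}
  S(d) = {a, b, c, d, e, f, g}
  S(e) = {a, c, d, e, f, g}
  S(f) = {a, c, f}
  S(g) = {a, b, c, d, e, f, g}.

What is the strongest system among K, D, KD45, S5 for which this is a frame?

Serial (axiom D): yes — every world has a successor (e.g. a S a).
Euclidean (axiom 5): no — b S a and b S d, but not a S d.
Transitive (axiom 4): no — e S d and d S b, but not e S b.
Reflexive (axiom T): yes — every world is S-related to itself.
So F validates K, D; KD45 would additionally require S to be Euclidean and transitive. The strongest is D.

D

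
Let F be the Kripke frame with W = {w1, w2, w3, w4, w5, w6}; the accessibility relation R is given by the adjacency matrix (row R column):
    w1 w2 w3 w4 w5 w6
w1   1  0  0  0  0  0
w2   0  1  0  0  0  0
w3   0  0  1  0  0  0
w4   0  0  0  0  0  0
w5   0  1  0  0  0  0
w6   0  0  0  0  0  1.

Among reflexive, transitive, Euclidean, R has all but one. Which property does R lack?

Reflexive: no — w4 is not related to itself.
Transitive: yes — every two-step R-path is closed by a direct edge.
Euclidean: yes — any two successors of a common world are R-related.
Only reflexive fails.

reflexive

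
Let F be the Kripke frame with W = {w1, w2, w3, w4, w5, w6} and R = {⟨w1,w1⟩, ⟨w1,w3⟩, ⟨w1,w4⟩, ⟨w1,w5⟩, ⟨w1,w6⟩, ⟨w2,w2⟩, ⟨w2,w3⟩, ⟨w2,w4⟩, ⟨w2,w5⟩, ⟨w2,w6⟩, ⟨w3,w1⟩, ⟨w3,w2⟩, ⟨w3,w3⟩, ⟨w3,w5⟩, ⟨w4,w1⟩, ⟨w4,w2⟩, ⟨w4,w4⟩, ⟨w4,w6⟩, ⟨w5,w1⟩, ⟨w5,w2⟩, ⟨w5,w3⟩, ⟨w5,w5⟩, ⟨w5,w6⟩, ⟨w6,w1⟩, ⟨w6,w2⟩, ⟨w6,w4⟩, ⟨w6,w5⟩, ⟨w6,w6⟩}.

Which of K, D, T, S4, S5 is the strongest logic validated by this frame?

Serial (axiom D): yes — every world has a successor (e.g. w1 R w1).
Reflexive (axiom T): yes — every world is R-related to itself.
Transitive (axiom 4): no — w1 R w3 and w3 R w2, but not w1 R w2.
Euclidean (axiom 5): no — w1 R w3 and w1 R w4, but not w3 R w4.
So F validates K, D, T; S4 would additionally require R to be transitive. The strongest is T.

T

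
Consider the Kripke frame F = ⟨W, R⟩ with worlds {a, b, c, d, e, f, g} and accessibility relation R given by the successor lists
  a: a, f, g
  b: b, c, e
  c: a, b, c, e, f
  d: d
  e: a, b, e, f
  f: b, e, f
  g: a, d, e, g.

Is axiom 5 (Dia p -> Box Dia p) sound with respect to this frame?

The schema 5 characterises exactly the Euclidean frames.
Euclidean: no — a R f and a R g, but not f R g.

No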